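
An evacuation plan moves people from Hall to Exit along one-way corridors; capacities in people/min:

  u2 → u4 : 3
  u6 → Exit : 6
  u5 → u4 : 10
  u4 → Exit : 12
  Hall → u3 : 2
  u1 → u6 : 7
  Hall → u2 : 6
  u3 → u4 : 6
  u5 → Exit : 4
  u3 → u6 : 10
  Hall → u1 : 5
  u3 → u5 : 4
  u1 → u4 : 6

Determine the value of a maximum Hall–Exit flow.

Augment Hall→u1→u4→Exit: bottleneck 5, flow now 5.
Augment Hall→u2→u4→Exit: bottleneck 3, flow now 8.
Augment Hall→u3→u4→Exit: bottleneck 2, flow now 10.
No augmenting path remains; maximum flow = 10.
In the residual graph, reachable from Hall: {Hall, u2}.
Min-cut edges: Hall→u1 (5), Hall→u3 (2), u2→u4 (3); capacity 5 + 2 + 3 = 10.
This cut is saturated, so no flow can exceed 10.

10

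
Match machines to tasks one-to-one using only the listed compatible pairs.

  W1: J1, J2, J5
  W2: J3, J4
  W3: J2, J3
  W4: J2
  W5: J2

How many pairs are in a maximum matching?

Unit-capacity flow: source→left, listed edges, right→sink; max matching = max flow.
Augmenting path W1→J1 (+1); matched 1.
Augmenting path W2→J3 (+1); matched 2.
Augmenting path W3→J2 (+1); matched 3.
Augmenting path W4→J2→W3→J3→W2→J4 (+1); matched 4.
No augmenting path remains; maximum matching = 4.
König certificate: {W1, W2, W3, J2} is a vertex cover of size 4 (every listed pair touches it), so no matching can be larger.

4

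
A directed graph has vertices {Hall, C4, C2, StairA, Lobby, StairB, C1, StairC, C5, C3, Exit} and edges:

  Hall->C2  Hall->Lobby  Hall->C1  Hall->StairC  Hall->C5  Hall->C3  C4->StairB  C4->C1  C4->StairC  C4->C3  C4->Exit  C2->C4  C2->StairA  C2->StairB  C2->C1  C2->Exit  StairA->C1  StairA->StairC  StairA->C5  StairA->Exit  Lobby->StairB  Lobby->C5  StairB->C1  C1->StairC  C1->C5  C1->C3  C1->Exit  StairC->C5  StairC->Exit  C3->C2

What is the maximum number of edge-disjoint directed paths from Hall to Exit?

4

Assign every edge capacity 1; by Menger, the answer equals the max flow.
Path Hall→C2→Exit (+1); total 1.
Path Hall→C1→Exit (+1); total 2.
Path Hall→StairC→Exit (+1); total 3.
Path Hall→C3→C2→C4→Exit (+1); total 4.
No residual Hall→Exit path; max flow = 4.
Certifying cut of size 4: {C1→Exit, C3→C2, Hall→C2, StairC→Exit}.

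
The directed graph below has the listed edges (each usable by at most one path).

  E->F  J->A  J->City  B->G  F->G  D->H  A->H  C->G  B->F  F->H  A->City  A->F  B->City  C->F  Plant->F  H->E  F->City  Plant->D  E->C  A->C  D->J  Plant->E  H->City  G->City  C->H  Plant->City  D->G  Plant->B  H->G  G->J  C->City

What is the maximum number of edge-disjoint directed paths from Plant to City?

Assign every edge capacity 1; by Menger, the answer equals the max flow.
Path Plant→City (+1); total 1.
Path Plant→B→City (+1); total 2.
Path Plant→F→City (+1); total 3.
Path Plant→D→G→City (+1); total 4.
Path Plant→E→C→City (+1); total 5.
No residual Plant→City path; max flow = 5.
Certifying cut of size 5: {Plant→B, Plant→City, Plant→D, Plant→E, Plant→F}.

5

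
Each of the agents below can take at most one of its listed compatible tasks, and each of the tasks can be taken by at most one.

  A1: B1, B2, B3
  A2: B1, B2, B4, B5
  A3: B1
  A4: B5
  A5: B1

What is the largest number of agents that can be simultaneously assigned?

4

Unit-capacity flow: source→left, listed edges, right→sink; max matching = max flow.
Augmenting path A1→B1 (+1); matched 1.
Augmenting path A2→B2 (+1); matched 2.
Augmenting path A4→B5 (+1); matched 3.
Augmenting path A3→B1→A1→B3 (+1); matched 4.
No augmenting path remains; maximum matching = 4.
König certificate: {A1, A2, A4, B1} is a vertex cover of size 4 (every listed pair touches it), so no matching can be larger.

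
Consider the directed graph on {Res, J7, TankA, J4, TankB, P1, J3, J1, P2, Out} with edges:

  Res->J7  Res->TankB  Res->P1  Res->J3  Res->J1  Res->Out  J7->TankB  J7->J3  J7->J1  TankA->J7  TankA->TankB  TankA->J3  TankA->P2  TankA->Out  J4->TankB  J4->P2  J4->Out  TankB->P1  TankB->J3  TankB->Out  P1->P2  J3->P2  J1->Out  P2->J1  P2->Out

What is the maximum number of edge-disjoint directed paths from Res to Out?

Assign every edge capacity 1; by Menger, the answer equals the max flow.
Path Res→Out (+1); total 1.
Path Res→TankB→Out (+1); total 2.
Path Res→J1→Out (+1); total 3.
Path Res→P1→P2→Out (+1); total 4.
No residual Res→Out path; max flow = 4.
Certifying cut of size 4: {J1→Out, P2→Out, Res→Out, TankB→Out}.

4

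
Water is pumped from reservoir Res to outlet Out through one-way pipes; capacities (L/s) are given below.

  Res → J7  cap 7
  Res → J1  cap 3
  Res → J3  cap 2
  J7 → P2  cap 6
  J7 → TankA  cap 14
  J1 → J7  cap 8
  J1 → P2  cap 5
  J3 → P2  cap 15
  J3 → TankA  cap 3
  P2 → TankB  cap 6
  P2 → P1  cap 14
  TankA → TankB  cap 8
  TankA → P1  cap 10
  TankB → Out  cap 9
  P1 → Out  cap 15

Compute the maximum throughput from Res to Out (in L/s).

12

Augment Res→J7→P2→TankB→Out: bottleneck 6, flow now 6.
Augment Res→J7→TankA→TankB→Out: bottleneck 1, flow now 7.
Augment Res→J1→P2→P1→Out: bottleneck 3, flow now 10.
Augment Res→J3→P2→P1→Out: bottleneck 2, flow now 12.
No augmenting path remains; maximum flow = 12.
In the residual graph, reachable from Res: {Res}.
Min-cut edges: Res→J7 (7), Res→J1 (3), Res→J3 (2); capacity 7 + 3 + 2 = 12.
This cut is saturated, so no flow can exceed 12.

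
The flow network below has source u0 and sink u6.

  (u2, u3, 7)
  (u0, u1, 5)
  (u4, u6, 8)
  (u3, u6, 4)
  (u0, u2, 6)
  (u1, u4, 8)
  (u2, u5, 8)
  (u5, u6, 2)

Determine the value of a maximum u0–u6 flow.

Augment u0→u1→u4→u6: bottleneck 5, flow now 5.
Augment u0→u2→u3→u6: bottleneck 4, flow now 9.
Augment u0→u2→u5→u6: bottleneck 2, flow now 11.
No augmenting path remains; maximum flow = 11.
In the residual graph, reachable from u0: {u0}.
Min-cut edges: u0→u1 (5), u0→u2 (6); capacity 5 + 6 = 11.
This cut is saturated, so no flow can exceed 11.

11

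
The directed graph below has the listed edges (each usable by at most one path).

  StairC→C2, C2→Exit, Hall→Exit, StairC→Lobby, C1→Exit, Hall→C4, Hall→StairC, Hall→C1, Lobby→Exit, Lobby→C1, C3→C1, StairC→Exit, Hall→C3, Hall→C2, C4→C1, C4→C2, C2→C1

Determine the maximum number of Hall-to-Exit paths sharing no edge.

Assign every edge capacity 1; by Menger, the answer equals the max flow.
Path Hall→Exit (+1); total 1.
Path Hall→StairC→Exit (+1); total 2.
Path Hall→C2→Exit (+1); total 3.
Path Hall→C1→Exit (+1); total 4.
No residual Hall→Exit path; max flow = 4.
Certifying cut of size 4: {C1→Exit, C2→Exit, Hall→Exit, Hall→StairC}.

4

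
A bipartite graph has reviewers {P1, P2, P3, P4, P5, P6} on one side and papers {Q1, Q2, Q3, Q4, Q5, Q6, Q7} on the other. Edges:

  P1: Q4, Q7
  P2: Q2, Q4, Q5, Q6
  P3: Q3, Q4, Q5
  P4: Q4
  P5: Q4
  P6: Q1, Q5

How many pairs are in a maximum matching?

Unit-capacity flow: source→left, listed edges, right→sink; max matching = max flow.
Augmenting path P1→Q4 (+1); matched 1.
Augmenting path P2→Q2 (+1); matched 2.
Augmenting path P3→Q3 (+1); matched 3.
Augmenting path P6→Q1 (+1); matched 4.
Augmenting path P4→Q4→P1→Q7 (+1); matched 5.
No augmenting path remains; maximum matching = 5.
König certificate: {P1, P2, P3, P6, Q4} is a vertex cover of size 5 (every listed pair touches it), so no matching can be larger.

5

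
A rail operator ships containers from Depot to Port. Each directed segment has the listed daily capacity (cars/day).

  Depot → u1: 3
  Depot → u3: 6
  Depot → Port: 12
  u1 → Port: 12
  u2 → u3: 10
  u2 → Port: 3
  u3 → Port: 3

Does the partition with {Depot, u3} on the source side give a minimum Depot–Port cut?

Yes — it is a minimum cut (capacity 18).

Given cut capacity: 3 + 12 + 3 = 18.
Augment Depot→Port: bottleneck 12, flow now 12.
Augment Depot→u1→Port: bottleneck 3, flow now 15.
Augment Depot→u3→Port: bottleneck 3, flow now 18.
No augmenting path remains; maximum flow = 18.
Cut capacity 18 equals the max flow, so it is a minimum cut.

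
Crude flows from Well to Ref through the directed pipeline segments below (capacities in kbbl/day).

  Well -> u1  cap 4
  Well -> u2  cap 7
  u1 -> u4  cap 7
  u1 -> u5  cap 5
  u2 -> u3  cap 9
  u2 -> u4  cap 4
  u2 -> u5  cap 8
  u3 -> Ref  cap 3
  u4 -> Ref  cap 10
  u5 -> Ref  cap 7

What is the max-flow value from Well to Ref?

11

Augment Well→u1→u4→Ref: bottleneck 4, flow now 4.
Augment Well→u2→u3→Ref: bottleneck 3, flow now 7.
Augment Well→u2→u4→Ref: bottleneck 4, flow now 11.
No augmenting path remains; maximum flow = 11.
In the residual graph, reachable from Well: {Well}.
Min-cut edges: Well→u1 (4), Well→u2 (7); capacity 4 + 7 = 11.
This cut is saturated, so no flow can exceed 11.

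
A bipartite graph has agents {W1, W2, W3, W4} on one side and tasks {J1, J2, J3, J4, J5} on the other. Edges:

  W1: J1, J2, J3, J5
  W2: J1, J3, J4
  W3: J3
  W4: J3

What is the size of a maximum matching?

3

Unit-capacity flow: source→left, listed edges, right→sink; max matching = max flow.
Augmenting path W1→J1 (+1); matched 1.
Augmenting path W2→J3 (+1); matched 2.
Augmenting path W3→J3→W2→J4 (+1); matched 3.
No augmenting path remains; maximum matching = 3.
König certificate: {W1, W2, J3} is a vertex cover of size 3 (every listed pair touches it), so no matching can be larger.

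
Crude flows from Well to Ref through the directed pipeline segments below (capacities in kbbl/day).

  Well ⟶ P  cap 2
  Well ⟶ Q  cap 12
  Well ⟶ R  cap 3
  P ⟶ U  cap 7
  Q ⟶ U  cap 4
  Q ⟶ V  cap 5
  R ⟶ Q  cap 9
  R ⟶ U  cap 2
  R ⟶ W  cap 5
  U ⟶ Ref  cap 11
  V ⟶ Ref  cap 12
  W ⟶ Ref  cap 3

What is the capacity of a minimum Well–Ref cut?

14

Augment Well→P→U→Ref: bottleneck 2, flow now 2.
Augment Well→Q→U→Ref: bottleneck 4, flow now 6.
Augment Well→Q→V→Ref: bottleneck 5, flow now 11.
Augment Well→R→U→Ref: bottleneck 2, flow now 13.
Augment Well→R→W→Ref: bottleneck 1, flow now 14.
No augmenting path remains; maximum flow = 14.
By max-flow min-cut, the minimum cut capacity equals the max flow.
In the residual graph, reachable from Well: {Well, Q}.
Min-cut edges: Well→P (2), Well→R (3), Q→U (4), Q→V (5); capacity 2 + 3 + 4 + 5 = 14.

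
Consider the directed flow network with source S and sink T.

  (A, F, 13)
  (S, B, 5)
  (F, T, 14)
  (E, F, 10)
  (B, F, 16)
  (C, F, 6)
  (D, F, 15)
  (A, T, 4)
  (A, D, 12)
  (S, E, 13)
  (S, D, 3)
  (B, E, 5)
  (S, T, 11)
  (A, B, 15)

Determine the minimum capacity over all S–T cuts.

25

Augment S→T: bottleneck 11, flow now 11.
Augment S→B→F→T: bottleneck 5, flow now 16.
Augment S→D→F→T: bottleneck 3, flow now 19.
Augment S→E→F→T: bottleneck 6, flow now 25.
No augmenting path remains; maximum flow = 25.
By max-flow min-cut, the minimum cut capacity equals the max flow.
In the residual graph, reachable from S: {S, B, D, E, F}.
Min-cut edges: S→T (11), F→T (14); capacity 11 + 14 = 25.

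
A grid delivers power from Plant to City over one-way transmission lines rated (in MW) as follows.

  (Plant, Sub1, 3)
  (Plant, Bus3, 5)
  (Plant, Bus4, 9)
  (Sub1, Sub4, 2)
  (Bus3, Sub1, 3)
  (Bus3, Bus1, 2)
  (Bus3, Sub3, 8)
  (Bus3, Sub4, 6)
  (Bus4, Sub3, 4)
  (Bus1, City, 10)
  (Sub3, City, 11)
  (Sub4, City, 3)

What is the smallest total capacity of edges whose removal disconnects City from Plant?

Augment Plant→Sub1→Sub4→City: bottleneck 2, flow now 2.
Augment Plant→Bus3→Bus1→City: bottleneck 2, flow now 4.
Augment Plant→Bus3→Sub3→City: bottleneck 3, flow now 7.
Augment Plant→Bus4→Sub3→City: bottleneck 4, flow now 11.
No augmenting path remains; maximum flow = 11.
By max-flow min-cut, the minimum cut capacity equals the max flow.
In the residual graph, reachable from Plant: {Plant, Sub1, Bus4}.
Min-cut edges: Plant→Bus3 (5), Sub1→Sub4 (2), Bus4→Sub3 (4); capacity 5 + 2 + 4 = 11.

11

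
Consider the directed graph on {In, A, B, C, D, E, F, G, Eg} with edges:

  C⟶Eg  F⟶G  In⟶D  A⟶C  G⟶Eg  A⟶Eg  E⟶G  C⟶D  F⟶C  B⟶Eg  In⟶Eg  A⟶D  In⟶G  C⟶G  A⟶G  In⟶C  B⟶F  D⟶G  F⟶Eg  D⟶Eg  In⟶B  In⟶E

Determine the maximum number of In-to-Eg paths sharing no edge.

5

Assign every edge capacity 1; by Menger, the answer equals the max flow.
Path In→Eg (+1); total 1.
Path In→B→Eg (+1); total 2.
Path In→C→Eg (+1); total 3.
Path In→D→Eg (+1); total 4.
Path In→G→Eg (+1); total 5.
No residual In→Eg path; max flow = 5.
Certifying cut of size 5: {G→Eg, In→B, In→C, In→D, In→Eg}.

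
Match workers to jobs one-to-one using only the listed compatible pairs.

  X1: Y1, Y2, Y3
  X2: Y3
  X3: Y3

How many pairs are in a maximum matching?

2

Unit-capacity flow: source→left, listed edges, right→sink; max matching = max flow.
Augmenting path X1→Y1 (+1); matched 1.
Augmenting path X2→Y3 (+1); matched 2.
No augmenting path remains; maximum matching = 2.
König certificate: {X1, Y3} is a vertex cover of size 2 (every listed pair touches it), so no matching can be larger.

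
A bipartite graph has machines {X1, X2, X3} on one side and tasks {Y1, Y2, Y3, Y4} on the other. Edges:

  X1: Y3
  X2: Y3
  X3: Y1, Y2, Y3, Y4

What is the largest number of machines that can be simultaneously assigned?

Unit-capacity flow: source→left, listed edges, right→sink; max matching = max flow.
Augmenting path X1→Y3 (+1); matched 1.
Augmenting path X3→Y1 (+1); matched 2.
No augmenting path remains; maximum matching = 2.
König certificate: {X3, Y3} is a vertex cover of size 2 (every listed pair touches it), so no matching can be larger.

2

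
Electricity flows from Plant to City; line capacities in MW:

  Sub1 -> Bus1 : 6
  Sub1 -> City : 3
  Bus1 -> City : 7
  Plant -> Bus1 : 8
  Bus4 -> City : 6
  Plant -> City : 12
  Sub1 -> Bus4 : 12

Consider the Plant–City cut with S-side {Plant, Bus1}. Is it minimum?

Given cut capacity: 12 + 7 = 19.
Augment Plant→City: bottleneck 12, flow now 12.
Augment Plant→Bus1→City: bottleneck 7, flow now 19.
No augmenting path remains; maximum flow = 19.
Cut capacity 19 equals the max flow, so it is a minimum cut.

Yes — it is a minimum cut (capacity 19).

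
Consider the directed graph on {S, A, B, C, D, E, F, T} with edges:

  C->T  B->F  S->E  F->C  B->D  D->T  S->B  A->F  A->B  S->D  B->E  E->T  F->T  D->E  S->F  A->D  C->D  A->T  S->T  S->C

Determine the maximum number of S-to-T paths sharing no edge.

5

Assign every edge capacity 1; by Menger, the answer equals the max flow.
Path S→T (+1); total 1.
Path S→C→T (+1); total 2.
Path S→D→T (+1); total 3.
Path S→E→T (+1); total 4.
Path S→F→T (+1); total 5.
No residual S→T path; max flow = 5.
Certifying cut of size 5: {C→T, D→T, E→T, F→T, S→T}.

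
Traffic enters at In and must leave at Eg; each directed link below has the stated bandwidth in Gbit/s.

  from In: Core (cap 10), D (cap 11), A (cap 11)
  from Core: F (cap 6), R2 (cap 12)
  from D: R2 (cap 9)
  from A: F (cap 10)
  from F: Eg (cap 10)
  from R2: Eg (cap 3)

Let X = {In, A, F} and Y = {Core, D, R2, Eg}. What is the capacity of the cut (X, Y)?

Edges leaving {In, A, F}: In→Core (10), In→D (11), F→Eg (10).
Cut capacity = 10 + 11 + 10 = 31.

31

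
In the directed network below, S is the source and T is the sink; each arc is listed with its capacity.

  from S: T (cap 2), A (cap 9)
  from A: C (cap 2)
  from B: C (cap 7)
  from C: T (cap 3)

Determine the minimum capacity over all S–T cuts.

Augment S→T: bottleneck 2, flow now 2.
Augment S→A→C→T: bottleneck 2, flow now 4.
No augmenting path remains; maximum flow = 4.
By max-flow min-cut, the minimum cut capacity equals the max flow.
In the residual graph, reachable from S: {S, A}.
Min-cut edges: S→T (2), A→C (2); capacity 2 + 2 = 4.

4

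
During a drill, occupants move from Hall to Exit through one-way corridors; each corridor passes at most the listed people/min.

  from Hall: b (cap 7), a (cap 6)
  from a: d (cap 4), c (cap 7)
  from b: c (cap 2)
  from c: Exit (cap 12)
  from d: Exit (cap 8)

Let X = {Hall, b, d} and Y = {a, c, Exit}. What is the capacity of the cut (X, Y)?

16

Edges leaving {Hall, b, d}: Hall→a (6), b→c (2), d→Exit (8).
Cut capacity = 6 + 2 + 8 = 16.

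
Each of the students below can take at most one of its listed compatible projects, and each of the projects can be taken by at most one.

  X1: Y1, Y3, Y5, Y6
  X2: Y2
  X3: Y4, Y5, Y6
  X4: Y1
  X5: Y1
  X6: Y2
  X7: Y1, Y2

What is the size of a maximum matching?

4

Unit-capacity flow: source→left, listed edges, right→sink; max matching = max flow.
Augmenting path X1→Y1 (+1); matched 1.
Augmenting path X2→Y2 (+1); matched 2.
Augmenting path X3→Y4 (+1); matched 3.
Augmenting path X4→Y1→X1→Y3 (+1); matched 4.
No augmenting path remains; maximum matching = 4.
König certificate: {X1, X3, Y1, Y2} is a vertex cover of size 4 (every listed pair touches it), so no matching can be larger.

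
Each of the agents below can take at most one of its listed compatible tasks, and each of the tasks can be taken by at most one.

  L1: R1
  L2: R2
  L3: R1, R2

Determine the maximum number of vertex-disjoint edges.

2

Unit-capacity flow: source→left, listed edges, right→sink; max matching = max flow.
Augmenting path L1→R1 (+1); matched 1.
Augmenting path L2→R2 (+1); matched 2.
No augmenting path remains; maximum matching = 2.
König certificate: {R1, R2} is a vertex cover of size 2 (every listed pair touches it), so no matching can be larger.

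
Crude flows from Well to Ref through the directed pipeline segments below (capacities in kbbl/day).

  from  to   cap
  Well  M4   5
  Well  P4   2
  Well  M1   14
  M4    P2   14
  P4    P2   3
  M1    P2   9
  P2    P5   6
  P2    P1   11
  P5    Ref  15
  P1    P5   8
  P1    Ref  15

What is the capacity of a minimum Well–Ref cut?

16

Augment Well→M4→P2→P5→Ref: bottleneck 5, flow now 5.
Augment Well→P4→P2→P5→Ref: bottleneck 1, flow now 6.
Augment Well→P4→P2→P1→Ref: bottleneck 1, flow now 7.
Augment Well→M1→P2→P1→Ref: bottleneck 9, flow now 16.
No augmenting path remains; maximum flow = 16.
By max-flow min-cut, the minimum cut capacity equals the max flow.
In the residual graph, reachable from Well: {Well, M1}.
Min-cut edges: Well→M4 (5), Well→P4 (2), M1→P2 (9); capacity 5 + 2 + 9 = 16.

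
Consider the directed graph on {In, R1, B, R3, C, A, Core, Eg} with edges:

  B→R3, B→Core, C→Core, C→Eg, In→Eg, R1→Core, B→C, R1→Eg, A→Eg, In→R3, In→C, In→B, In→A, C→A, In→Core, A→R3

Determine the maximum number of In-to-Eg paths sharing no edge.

3

Assign every edge capacity 1; by Menger, the answer equals the max flow.
Path In→Eg (+1); total 1.
Path In→C→Eg (+1); total 2.
Path In→A→Eg (+1); total 3.
No residual In→Eg path; max flow = 3.
Certifying cut of size 3: {A→Eg, C→Eg, In→Eg}.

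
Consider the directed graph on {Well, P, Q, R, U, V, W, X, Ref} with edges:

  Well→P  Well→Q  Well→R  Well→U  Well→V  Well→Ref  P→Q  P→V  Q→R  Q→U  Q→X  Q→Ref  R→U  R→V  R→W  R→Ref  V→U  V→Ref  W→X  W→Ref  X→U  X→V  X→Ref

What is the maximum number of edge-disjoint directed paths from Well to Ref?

5

Assign every edge capacity 1; by Menger, the answer equals the max flow.
Path Well→Ref (+1); total 1.
Path Well→Q→Ref (+1); total 2.
Path Well→R→Ref (+1); total 3.
Path Well→V→Ref (+1); total 4.
Path Well→P→Q→X→Ref (+1); total 5.
No residual Well→Ref path; max flow = 5.
Certifying cut of size 5: {Well→P, Well→Q, Well→R, Well→Ref, Well→V}.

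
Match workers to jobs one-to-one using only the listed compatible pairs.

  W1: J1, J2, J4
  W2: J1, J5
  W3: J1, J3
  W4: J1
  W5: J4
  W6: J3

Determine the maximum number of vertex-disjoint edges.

5

Unit-capacity flow: source→left, listed edges, right→sink; max matching = max flow.
Augmenting path W1→J1 (+1); matched 1.
Augmenting path W2→J5 (+1); matched 2.
Augmenting path W3→J3 (+1); matched 3.
Augmenting path W5→J4 (+1); matched 4.
Augmenting path W4→J1→W1→J2 (+1); matched 5.
No augmenting path remains; maximum matching = 5.
König certificate: {W1, W2, W5, J1, J3} is a vertex cover of size 5 (every listed pair touches it), so no matching can be larger.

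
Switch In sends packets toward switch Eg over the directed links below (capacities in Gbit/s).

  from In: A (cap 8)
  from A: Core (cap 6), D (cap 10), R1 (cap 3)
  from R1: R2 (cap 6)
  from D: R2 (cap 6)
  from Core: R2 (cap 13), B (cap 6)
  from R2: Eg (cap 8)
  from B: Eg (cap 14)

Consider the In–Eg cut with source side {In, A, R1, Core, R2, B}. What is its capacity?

32

Edges leaving {In, A, R1, Core, R2, B}: A→D (10), R2→Eg (8), B→Eg (14).
Cut capacity = 10 + 8 + 14 = 32.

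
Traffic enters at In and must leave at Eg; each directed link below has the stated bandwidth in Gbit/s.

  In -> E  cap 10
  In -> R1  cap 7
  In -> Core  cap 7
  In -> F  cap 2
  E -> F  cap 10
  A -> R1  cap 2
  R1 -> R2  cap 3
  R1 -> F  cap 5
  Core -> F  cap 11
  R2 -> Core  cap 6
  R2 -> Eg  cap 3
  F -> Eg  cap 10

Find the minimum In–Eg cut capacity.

13

Augment In→F→Eg: bottleneck 2, flow now 2.
Augment In→E→F→Eg: bottleneck 8, flow now 10.
Augment In→R1→R2→Eg: bottleneck 3, flow now 13.
No augmenting path remains; maximum flow = 13.
By max-flow min-cut, the minimum cut capacity equals the max flow.
In the residual graph, reachable from In: {In, E, R1, Core, F}.
Min-cut edges: R1→R2 (3), F→Eg (10); capacity 3 + 10 = 13.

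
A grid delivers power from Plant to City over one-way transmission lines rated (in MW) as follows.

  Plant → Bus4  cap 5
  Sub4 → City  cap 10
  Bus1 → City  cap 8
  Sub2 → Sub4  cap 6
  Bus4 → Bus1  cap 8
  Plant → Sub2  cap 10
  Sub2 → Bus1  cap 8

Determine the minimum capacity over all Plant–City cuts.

Augment Plant→Sub2→Sub4→City: bottleneck 6, flow now 6.
Augment Plant→Sub2→Bus1→City: bottleneck 4, flow now 10.
Augment Plant→Bus4→Bus1→City: bottleneck 4, flow now 14.
No augmenting path remains; maximum flow = 14.
By max-flow min-cut, the minimum cut capacity equals the max flow.
In the residual graph, reachable from Plant: {Plant, Sub2, Bus4, Bus1}.
Min-cut edges: Sub2→Sub4 (6), Bus1→City (8); capacity 6 + 8 = 14.

14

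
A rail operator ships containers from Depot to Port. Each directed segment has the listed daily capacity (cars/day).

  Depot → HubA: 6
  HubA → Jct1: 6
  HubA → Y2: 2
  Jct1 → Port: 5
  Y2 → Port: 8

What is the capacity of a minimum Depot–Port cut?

Augment Depot→HubA→Jct1→Port: bottleneck 5, flow now 5.
Augment Depot→HubA→Y2→Port: bottleneck 1, flow now 6.
No augmenting path remains; maximum flow = 6.
By max-flow min-cut, the minimum cut capacity equals the max flow.
In the residual graph, reachable from Depot: {Depot}.
Min-cut edges: Depot→HubA (6); capacity 6 = 6.

6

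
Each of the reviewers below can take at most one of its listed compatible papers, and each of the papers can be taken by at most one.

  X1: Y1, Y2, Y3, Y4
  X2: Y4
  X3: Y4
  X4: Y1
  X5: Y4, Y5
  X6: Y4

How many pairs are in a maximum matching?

Unit-capacity flow: source→left, listed edges, right→sink; max matching = max flow.
Augmenting path X1→Y1 (+1); matched 1.
Augmenting path X2→Y4 (+1); matched 2.
Augmenting path X5→Y5 (+1); matched 3.
Augmenting path X4→Y1→X1→Y2 (+1); matched 4.
No augmenting path remains; maximum matching = 4.
König certificate: {X1, X4, X5, Y4} is a vertex cover of size 4 (every listed pair touches it), so no matching can be larger.

4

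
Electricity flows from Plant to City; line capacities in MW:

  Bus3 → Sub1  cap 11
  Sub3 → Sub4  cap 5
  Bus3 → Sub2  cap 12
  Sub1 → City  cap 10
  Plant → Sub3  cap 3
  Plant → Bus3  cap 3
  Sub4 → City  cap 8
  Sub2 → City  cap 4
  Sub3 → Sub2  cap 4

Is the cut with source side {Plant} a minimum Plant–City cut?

Yes — it is a minimum cut (capacity 6).

Given cut capacity: 3 + 3 = 6.
Augment Plant→Sub3→Sub2→City: bottleneck 3, flow now 3.
Augment Plant→Bus3→Sub1→City: bottleneck 3, flow now 6.
No augmenting path remains; maximum flow = 6.
Cut capacity 6 equals the max flow, so it is a minimum cut.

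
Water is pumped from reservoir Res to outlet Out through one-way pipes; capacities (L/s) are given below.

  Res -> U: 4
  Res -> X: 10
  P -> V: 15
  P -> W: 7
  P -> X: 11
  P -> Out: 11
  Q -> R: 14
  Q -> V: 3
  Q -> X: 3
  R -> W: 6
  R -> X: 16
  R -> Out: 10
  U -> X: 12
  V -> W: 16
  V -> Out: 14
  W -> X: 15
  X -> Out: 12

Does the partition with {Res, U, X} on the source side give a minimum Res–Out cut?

Given cut capacity: 12 = 12.
Augment Res→X→Out: bottleneck 10, flow now 10.
Augment Res→U→X→Out: bottleneck 2, flow now 12.
No augmenting path remains; maximum flow = 12.
Cut capacity 12 equals the max flow, so it is a minimum cut.

Yes — it is a minimum cut (capacity 12).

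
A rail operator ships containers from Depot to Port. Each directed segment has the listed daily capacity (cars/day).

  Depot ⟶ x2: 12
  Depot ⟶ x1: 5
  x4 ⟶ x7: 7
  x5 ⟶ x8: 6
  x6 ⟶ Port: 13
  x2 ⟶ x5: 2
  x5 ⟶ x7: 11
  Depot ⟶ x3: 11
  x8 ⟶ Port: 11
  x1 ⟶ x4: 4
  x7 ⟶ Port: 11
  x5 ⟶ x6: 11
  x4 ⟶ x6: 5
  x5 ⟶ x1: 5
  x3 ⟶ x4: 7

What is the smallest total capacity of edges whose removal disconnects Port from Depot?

13

Augment Depot→x1→x4→x6→Port: bottleneck 4, flow now 4.
Augment Depot→x2→x5→x6→Port: bottleneck 2, flow now 6.
Augment Depot→x3→x4→x6→Port: bottleneck 1, flow now 7.
Augment Depot→x3→x4→x7→Port: bottleneck 6, flow now 13.
No augmenting path remains; maximum flow = 13.
By max-flow min-cut, the minimum cut capacity equals the max flow.
In the residual graph, reachable from Depot: {Depot, x1, x2, x3}.
Min-cut edges: x1→x4 (4), x2→x5 (2), x3→x4 (7); capacity 4 + 2 + 7 = 13.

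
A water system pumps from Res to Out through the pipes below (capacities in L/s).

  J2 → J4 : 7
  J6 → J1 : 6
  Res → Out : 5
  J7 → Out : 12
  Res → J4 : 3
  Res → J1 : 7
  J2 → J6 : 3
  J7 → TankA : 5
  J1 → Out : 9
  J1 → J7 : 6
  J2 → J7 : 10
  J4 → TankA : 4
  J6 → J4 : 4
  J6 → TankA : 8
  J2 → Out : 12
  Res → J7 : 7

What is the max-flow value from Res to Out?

19

Augment Res→Out: bottleneck 5, flow now 5.
Augment Res→J1→Out: bottleneck 7, flow now 12.
Augment Res→J7→Out: bottleneck 7, flow now 19.
No augmenting path remains; maximum flow = 19.
In the residual graph, reachable from Res: {Res, J4, TankA}.
Min-cut edges: Res→J1 (7), Res→J7 (7), Res→Out (5); capacity 7 + 7 + 5 = 19.
This cut is saturated, so no flow can exceed 19.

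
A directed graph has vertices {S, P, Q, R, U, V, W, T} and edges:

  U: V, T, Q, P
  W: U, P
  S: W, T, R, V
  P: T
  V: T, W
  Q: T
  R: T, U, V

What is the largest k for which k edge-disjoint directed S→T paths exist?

Assign every edge capacity 1; by Menger, the answer equals the max flow.
Path S→T (+1); total 1.
Path S→R→T (+1); total 2.
Path S→V→T (+1); total 3.
Path S→W→P→T (+1); total 4.
No residual S→T path; max flow = 4.
Certifying cut of size 4: {S→R, S→T, S→V, S→W}.

4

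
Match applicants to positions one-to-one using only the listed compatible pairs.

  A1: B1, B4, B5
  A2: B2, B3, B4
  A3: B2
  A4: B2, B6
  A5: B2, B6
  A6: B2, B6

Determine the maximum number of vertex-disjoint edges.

Unit-capacity flow: source→left, listed edges, right→sink; max matching = max flow.
Augmenting path A1→B1 (+1); matched 1.
Augmenting path A2→B2 (+1); matched 2.
Augmenting path A4→B6 (+1); matched 3.
Augmenting path A3→B2→A2→B3 (+1); matched 4.
No augmenting path remains; maximum matching = 4.
König certificate: {A1, A2, B2, B6} is a vertex cover of size 4 (every listed pair touches it), so no matching can be larger.

4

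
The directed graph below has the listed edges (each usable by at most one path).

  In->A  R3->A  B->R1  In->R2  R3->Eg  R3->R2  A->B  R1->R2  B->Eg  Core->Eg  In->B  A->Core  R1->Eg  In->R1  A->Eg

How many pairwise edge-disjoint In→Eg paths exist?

3

Assign every edge capacity 1; by Menger, the answer equals the max flow.
Path In→R1→Eg (+1); total 1.
Path In→A→Eg (+1); total 2.
Path In→B→Eg (+1); total 3.
No residual In→Eg path; max flow = 3.
Certifying cut of size 3: {In→A, In→B, In→R1}.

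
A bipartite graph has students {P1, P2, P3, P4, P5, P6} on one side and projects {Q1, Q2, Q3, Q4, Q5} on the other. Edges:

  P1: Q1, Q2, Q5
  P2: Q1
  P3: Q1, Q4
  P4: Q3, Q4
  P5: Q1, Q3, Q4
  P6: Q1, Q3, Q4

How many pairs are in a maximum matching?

4

Unit-capacity flow: source→left, listed edges, right→sink; max matching = max flow.
Augmenting path P1→Q1 (+1); matched 1.
Augmenting path P3→Q4 (+1); matched 2.
Augmenting path P4→Q3 (+1); matched 3.
Augmenting path P2→Q1→P1→Q2 (+1); matched 4.
No augmenting path remains; maximum matching = 4.
König certificate: {P1, Q1, Q3, Q4} is a vertex cover of size 4 (every listed pair touches it), so no matching can be larger.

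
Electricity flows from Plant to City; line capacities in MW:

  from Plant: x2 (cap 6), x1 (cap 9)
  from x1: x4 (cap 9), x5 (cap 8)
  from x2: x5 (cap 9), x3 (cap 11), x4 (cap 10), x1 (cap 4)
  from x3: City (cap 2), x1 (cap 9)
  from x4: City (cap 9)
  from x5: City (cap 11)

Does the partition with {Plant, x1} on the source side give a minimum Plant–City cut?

No — its capacity is 23, but the minimum cut has capacity 15.

Given cut capacity: 6 + 9 + 8 = 23.
Augment Plant→x1→x4→City: bottleneck 9, flow now 9.
Augment Plant→x2→x3→City: bottleneck 2, flow now 11.
Augment Plant→x2→x5→City: bottleneck 4, flow now 15.
No augmenting path remains; maximum flow = 15.
In the residual graph, reachable from Plant: {Plant}.
Min-cut edges: Plant→x1 (9), Plant→x2 (6); capacity 9 + 6 = 15.
Cut capacity 23 exceeds the max flow 15, so it is not minimum.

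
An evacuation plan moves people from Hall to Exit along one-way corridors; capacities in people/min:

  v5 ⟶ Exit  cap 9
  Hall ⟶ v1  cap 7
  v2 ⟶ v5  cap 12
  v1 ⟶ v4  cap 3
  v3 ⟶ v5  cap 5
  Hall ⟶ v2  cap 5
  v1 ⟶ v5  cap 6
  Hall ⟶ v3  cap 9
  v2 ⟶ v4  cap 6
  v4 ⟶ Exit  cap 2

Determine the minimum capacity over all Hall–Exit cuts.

Augment Hall→v1→v4→Exit: bottleneck 2, flow now 2.
Augment Hall→v1→v5→Exit: bottleneck 5, flow now 7.
Augment Hall→v2→v5→Exit: bottleneck 4, flow now 11.
No augmenting path remains; maximum flow = 11.
By max-flow min-cut, the minimum cut capacity equals the max flow.
In the residual graph, reachable from Hall: {Hall, v1, v2, v3, v4, v5}.
Min-cut edges: v4→Exit (2), v5→Exit (9); capacity 2 + 9 = 11.

11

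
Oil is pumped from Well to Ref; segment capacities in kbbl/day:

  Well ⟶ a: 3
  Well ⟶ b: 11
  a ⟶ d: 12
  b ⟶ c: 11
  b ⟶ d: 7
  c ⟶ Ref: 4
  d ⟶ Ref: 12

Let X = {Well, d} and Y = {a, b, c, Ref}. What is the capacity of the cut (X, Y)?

26

Edges leaving {Well, d}: Well→a (3), Well→b (11), d→Ref (12).
Cut capacity = 3 + 11 + 12 = 26.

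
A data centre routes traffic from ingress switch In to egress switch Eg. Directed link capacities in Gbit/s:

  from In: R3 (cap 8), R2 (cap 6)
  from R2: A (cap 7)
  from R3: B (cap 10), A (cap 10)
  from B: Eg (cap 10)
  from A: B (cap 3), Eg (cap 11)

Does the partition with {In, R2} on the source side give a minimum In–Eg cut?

Given cut capacity: 8 + 7 = 15.
Augment In→R2→A→Eg: bottleneck 6, flow now 6.
Augment In→R3→B→Eg: bottleneck 8, flow now 14.
No augmenting path remains; maximum flow = 14.
In the residual graph, reachable from In: {In}.
Min-cut edges: In→R2 (6), In→R3 (8); capacity 6 + 8 = 14.
Cut capacity 15 exceeds the max flow 14, so it is not minimum.

No — its capacity is 15, but the minimum cut has capacity 14.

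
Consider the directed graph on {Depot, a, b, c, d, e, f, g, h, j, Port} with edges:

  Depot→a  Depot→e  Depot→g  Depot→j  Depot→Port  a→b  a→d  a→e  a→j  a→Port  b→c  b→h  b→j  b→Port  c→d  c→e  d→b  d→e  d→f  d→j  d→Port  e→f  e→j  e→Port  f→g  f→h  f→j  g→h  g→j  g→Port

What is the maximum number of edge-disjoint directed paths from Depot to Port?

4

Assign every edge capacity 1; by Menger, the answer equals the max flow.
Path Depot→Port (+1); total 1.
Path Depot→a→Port (+1); total 2.
Path Depot→e→Port (+1); total 3.
Path Depot→g→Port (+1); total 4.
No residual Depot→Port path; max flow = 4.
Certifying cut of size 4: {Depot→Port, Depot→a, Depot→e, Depot→g}.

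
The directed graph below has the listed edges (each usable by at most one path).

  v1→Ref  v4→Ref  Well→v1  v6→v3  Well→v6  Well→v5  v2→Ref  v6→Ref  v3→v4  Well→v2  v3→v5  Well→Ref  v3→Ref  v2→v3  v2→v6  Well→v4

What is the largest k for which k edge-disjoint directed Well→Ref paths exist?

Assign every edge capacity 1; by Menger, the answer equals the max flow.
Path Well→Ref (+1); total 1.
Path Well→v1→Ref (+1); total 2.
Path Well→v2→Ref (+1); total 3.
Path Well→v4→Ref (+1); total 4.
Path Well→v6→Ref (+1); total 5.
No residual Well→Ref path; max flow = 5.
Certifying cut of size 5: {Well→Ref, Well→v1, Well→v2, Well→v4, Well→v6}.

5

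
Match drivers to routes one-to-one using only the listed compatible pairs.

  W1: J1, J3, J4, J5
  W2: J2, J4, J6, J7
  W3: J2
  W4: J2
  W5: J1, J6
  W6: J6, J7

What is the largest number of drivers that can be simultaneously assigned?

5

Unit-capacity flow: source→left, listed edges, right→sink; max matching = max flow.
Augmenting path W1→J1 (+1); matched 1.
Augmenting path W2→J2 (+1); matched 2.
Augmenting path W5→J6 (+1); matched 3.
Augmenting path W6→J7 (+1); matched 4.
Augmenting path W3→J2→W2→J4 (+1); matched 5.
No augmenting path remains; maximum matching = 5.
König certificate: {W1, W2, W5, W6, J2} is a vertex cover of size 5 (every listed pair touches it), so no matching can be larger.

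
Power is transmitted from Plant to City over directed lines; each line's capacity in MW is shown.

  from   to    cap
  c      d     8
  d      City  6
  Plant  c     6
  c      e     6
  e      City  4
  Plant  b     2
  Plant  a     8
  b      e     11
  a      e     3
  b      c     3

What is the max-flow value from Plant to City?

Augment Plant→a→e→City: bottleneck 3, flow now 3.
Augment Plant→b→e→City: bottleneck 1, flow now 4.
Augment Plant→c→d→City: bottleneck 6, flow now 10.
No augmenting path remains; maximum flow = 10.
In the residual graph, reachable from Plant: {Plant, a, b, c, d, e}.
Min-cut edges: d→City (6), e→City (4); capacity 6 + 4 = 10.
This cut is saturated, so no flow can exceed 10.

10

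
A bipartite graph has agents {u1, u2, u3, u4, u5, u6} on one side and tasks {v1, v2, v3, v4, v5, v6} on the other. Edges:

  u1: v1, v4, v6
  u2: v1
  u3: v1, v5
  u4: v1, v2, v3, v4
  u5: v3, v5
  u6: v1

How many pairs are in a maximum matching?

Unit-capacity flow: source→left, listed edges, right→sink; max matching = max flow.
Augmenting path u1→v1 (+1); matched 1.
Augmenting path u3→v5 (+1); matched 2.
Augmenting path u4→v2 (+1); matched 3.
Augmenting path u5→v3 (+1); matched 4.
Augmenting path u2→v1→u1→v4 (+1); matched 5.
No augmenting path remains; maximum matching = 5.
König certificate: {u1, u3, u4, u5, v1} is a vertex cover of size 5 (every listed pair touches it), so no matching can be larger.

5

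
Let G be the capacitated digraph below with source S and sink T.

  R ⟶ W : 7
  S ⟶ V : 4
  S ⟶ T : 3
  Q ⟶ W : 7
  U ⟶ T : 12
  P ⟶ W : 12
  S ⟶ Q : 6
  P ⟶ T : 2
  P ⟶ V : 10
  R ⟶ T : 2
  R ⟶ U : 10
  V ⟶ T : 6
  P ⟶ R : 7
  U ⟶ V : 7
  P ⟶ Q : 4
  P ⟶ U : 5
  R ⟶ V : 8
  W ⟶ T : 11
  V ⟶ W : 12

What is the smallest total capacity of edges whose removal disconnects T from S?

13

Augment S→T: bottleneck 3, flow now 3.
Augment S→V→T: bottleneck 4, flow now 7.
Augment S→Q→W→T: bottleneck 6, flow now 13.
No augmenting path remains; maximum flow = 13.
By max-flow min-cut, the minimum cut capacity equals the max flow.
In the residual graph, reachable from S: {S}.
Min-cut edges: S→Q (6), S→V (4), S→T (3); capacity 6 + 4 + 3 = 13.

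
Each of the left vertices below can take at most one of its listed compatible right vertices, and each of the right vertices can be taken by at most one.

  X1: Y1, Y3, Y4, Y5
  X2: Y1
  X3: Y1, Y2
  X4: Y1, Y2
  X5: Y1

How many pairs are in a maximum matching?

3

Unit-capacity flow: source→left, listed edges, right→sink; max matching = max flow.
Augmenting path X1→Y1 (+1); matched 1.
Augmenting path X3→Y2 (+1); matched 2.
Augmenting path X2→Y1→X1→Y3 (+1); matched 3.
No augmenting path remains; maximum matching = 3.
König certificate: {X1, Y1, Y2} is a vertex cover of size 3 (every listed pair touches it), so no matching can be larger.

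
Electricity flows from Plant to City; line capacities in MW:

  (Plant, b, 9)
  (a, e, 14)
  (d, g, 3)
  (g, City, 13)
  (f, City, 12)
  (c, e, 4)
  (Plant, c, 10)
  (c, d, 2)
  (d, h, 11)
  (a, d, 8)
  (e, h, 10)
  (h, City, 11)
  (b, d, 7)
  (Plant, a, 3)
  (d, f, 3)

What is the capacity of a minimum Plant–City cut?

16

Augment Plant→a→d→f→City: bottleneck 3, flow now 3.
Augment Plant→b→d→g→City: bottleneck 3, flow now 6.
Augment Plant→b→d→h→City: bottleneck 4, flow now 10.
Augment Plant→c→d→h→City: bottleneck 2, flow now 12.
Augment Plant→c→e→h→City: bottleneck 4, flow now 16.
No augmenting path remains; maximum flow = 16.
By max-flow min-cut, the minimum cut capacity equals the max flow.
In the residual graph, reachable from Plant: {Plant, b, c}.
Min-cut edges: Plant→a (3), b→d (7), c→d (2), c→e (4); capacity 3 + 7 + 2 + 4 = 16.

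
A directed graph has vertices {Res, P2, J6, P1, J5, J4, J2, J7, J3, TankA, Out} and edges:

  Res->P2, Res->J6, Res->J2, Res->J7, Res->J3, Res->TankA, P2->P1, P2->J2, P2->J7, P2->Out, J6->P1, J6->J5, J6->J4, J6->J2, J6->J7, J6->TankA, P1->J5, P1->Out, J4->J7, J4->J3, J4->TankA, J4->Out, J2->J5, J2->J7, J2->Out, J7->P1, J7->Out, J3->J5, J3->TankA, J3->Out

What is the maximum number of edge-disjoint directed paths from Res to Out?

Assign every edge capacity 1; by Menger, the answer equals the max flow.
Path Res→P2→Out (+1); total 1.
Path Res→J2→Out (+1); total 2.
Path Res→J7→Out (+1); total 3.
Path Res→J3→Out (+1); total 4.
Path Res→J6→P1→Out (+1); total 5.
No residual Res→Out path; max flow = 5.
Certifying cut of size 5: {Res→J2, Res→J3, Res→J6, Res→J7, Res→P2}.

5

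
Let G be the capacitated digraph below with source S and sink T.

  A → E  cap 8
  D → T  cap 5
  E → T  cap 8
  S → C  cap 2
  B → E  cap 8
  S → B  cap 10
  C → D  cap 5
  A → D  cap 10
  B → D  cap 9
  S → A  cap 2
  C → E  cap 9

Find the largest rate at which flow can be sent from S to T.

13

Augment S→A→D→T: bottleneck 2, flow now 2.
Augment S→B→D→T: bottleneck 3, flow now 5.
Augment S→B→E→T: bottleneck 7, flow now 12.
Augment S→C→E→T: bottleneck 1, flow now 13.
No augmenting path remains; maximum flow = 13.
In the residual graph, reachable from S: {S, A, B, C, D, E}.
Min-cut edges: D→T (5), E→T (8); capacity 5 + 8 = 13.
This cut is saturated, so no flow can exceed 13.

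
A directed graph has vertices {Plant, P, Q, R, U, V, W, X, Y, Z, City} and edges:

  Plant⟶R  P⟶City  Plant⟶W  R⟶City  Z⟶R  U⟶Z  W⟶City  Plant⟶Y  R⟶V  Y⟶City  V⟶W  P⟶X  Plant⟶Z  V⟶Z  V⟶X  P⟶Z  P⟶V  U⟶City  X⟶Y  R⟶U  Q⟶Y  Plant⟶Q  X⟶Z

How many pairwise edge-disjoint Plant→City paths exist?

Assign every edge capacity 1; by Menger, the answer equals the max flow.
Path Plant→R→City (+1); total 1.
Path Plant→W→City (+1); total 2.
Path Plant→Y→City (+1); total 3.
Path Plant→Z→R→U→City (+1); total 4.
No residual Plant→City path; max flow = 4.
Certifying cut of size 4: {Plant→R, Plant→W, Plant→Z, Y→City}.

4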